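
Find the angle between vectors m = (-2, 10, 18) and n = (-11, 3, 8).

m·n = (-2)·(-11) + 10·3 + 18·8 = 22 + 30 + 144 = 196
|m| = √((-2)² + 10² + 18²) = √428 ≈ 20.69
|n| = √((-11)² + 3² + 8²) = √194 ≈ 13.93
cos θ = (m·n)/(|m||n|) = 196/(20.69·13.93) ≈ 0.6802
θ = arccos(0.6802) ≈ 47.14°

47.14°


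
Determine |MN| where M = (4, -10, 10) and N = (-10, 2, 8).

d = √[(x₂-x₁)² + (y₂-y₁)² + (z₂-z₁)²]
  = √[(-14)² + 12² + (-2)²]
  = √[196 + 144 + 4]
  = √344
  ≈ 18.55

18.55


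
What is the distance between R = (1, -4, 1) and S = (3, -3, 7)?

d = √[(x₂-x₁)² + (y₂-y₁)² + (z₂-z₁)²]
  = √[2² + 1² + 6²]
  = √[4 + 1 + 36]
  = √41
  ≈ 6.403

6.403


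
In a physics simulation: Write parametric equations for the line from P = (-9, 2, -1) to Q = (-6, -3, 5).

Direction vector d = Q - P = (-6 + 9, -3 - 2, 5 + 1) = (3, -5, 6)
Parametric form r = P + t·d:
x = -9 + 3t, y = 2 - 5t, z = -1 + 6t

x = -9 + 3t, y = 2 - 5t, z = -1 + 6t


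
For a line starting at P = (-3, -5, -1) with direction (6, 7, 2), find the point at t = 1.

P(t) = P + t·d
  = (-3 + 6·1, -5 + 7·1, -1 + 2·1)
  = (-3 + 6, -5 + 7, -1 + 2)
  = (3, 2, 1)

(3, 2, 1)


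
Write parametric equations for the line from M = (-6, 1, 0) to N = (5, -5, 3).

Direction vector d = N - M = (5 + 6, -5 - 1, 3 + 0) = (11, -6, 3)
Parametric form r = M + t·d:
x = -6 + 11t, y = 1 - 6t, z = 0 + 3t

x = -6 + 11t, y = 1 - 6t, z = 0 + 3t


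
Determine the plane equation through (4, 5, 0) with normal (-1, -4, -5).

The plane through P with normal n = (a, b, c) satisfies n·(r - P) = 0,
i.e. ax + by + cz = a·x₀ + b·y₀ + c·z₀.
d = (-1)·4 + (-4)·5 + (-5)·0
  = -4 - 20 + 0
  = -24
Equation: -x - 4y - 5z = -24

-x - 4y - 5z = -24


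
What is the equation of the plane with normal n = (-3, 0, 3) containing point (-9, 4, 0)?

The plane through P with normal n = (a, b, c) satisfies n·(r - P) = 0,
i.e. ax + by + cz = a·x₀ + b·y₀ + c·z₀.
d = (-3)·(-9) + 0·4 + 3·0
  = 27 + 0 + 0
  = 27
Equation: -3x + 3z = 27

-3x + 3z = 27


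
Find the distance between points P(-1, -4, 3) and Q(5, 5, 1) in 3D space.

d = √[(x₂-x₁)² + (y₂-y₁)² + (z₂-z₁)²]
  = √[6² + 9² + (-2)²]
  = √[36 + 81 + 4]
  = √121
  ≈ 11

11


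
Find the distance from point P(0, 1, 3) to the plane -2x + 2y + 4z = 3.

distance = |a·x₀ + b·y₀ + c·z₀ - d| / √(a² + b² + c²)
  = |(-2)·0 + 2·1 + 4·3 - 3| / √((-2)² + 2² + 4²)
  = |0 + 2 + 12 - 3| / √(4 + 4 + 16)
  = |11| / √24
  = 11 / 4.899
  ≈ 2.245

2.245


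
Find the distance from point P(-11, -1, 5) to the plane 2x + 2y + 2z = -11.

distance = |a·x₀ + b·y₀ + c·z₀ - d| / √(a² + b² + c²)
  = |2·(-11) + 2·(-1) + 2·5 - (-11)| / √(2² + 2² + 2²)
  = |-22 - 2 + 10 + 11| / √(4 + 4 + 4)
  = |-3| / √12
  = 3 / 3.464
  ≈ 0.866

0.866


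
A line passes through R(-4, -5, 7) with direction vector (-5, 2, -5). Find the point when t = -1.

P(t) = R + t·d
  = (-4 + (-5)·(-1), -5 + 2·(-1), 7 + (-5)·(-1))
  = (-4 + 5, -5 - 2, 7 + 5)
  = (1, -7, 12)

(1, -7, 12)


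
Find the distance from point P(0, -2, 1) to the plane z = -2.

distance = |a·x₀ + b·y₀ + c·z₀ - d| / √(a² + b² + c²)
  = |0·0 + 0·(-2) + 1·1 - (-2)| / √(0² + 0² + 1²)
  = |0 + 0 + 1 + 2| / √(0 + 0 + 1)
  = |3| / √1
  = 3 / 1
  ≈ 3

3


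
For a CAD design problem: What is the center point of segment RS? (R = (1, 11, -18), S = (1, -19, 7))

M = ((x₁+x₂)/2, (y₁+y₂)/2, (z₁+z₂)/2)
  = ((1 + 1)/2, (11 - 19)/2, (-18 + 7)/2)
  = (2/2, -8/2, -11/2)
  = (1, -4, -5.5)

(1, -4, -5.5)


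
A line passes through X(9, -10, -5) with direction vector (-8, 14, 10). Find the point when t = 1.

P(t) = X + t·d
  = (9 + (-8)·1, -10 + 14·1, -5 + 10·1)
  = (9 - 8, -10 + 14, -5 + 10)
  = (1, 4, 5)

(1, 4, 5)


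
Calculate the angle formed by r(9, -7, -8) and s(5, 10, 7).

r·s = 9·5 + (-7)·10 + (-8)·7 = 45 - 70 - 56 = -81
|r| = √(9² + (-7)² + (-8)²) = √194 ≈ 13.93
|s| = √(5² + 10² + 7²) = √174 ≈ 13.19
cos θ = (r·s)/(|r||s|) = -81/(13.93·13.19) ≈ -0.4409
θ = arccos(-0.4409) ≈ 116.2°

116.2°


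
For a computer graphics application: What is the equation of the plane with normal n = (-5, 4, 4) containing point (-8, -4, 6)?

The plane through P with normal n = (a, b, c) satisfies n·(r - P) = 0,
i.e. ax + by + cz = a·x₀ + b·y₀ + c·z₀.
d = (-5)·(-8) + 4·(-4) + 4·6
  = 40 - 16 + 24
  = 48
Equation: -5x + 4y + 4z = 48

-5x + 4y + 4z = 48


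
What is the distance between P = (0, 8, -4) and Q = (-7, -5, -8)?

d = √[(x₂-x₁)² + (y₂-y₁)² + (z₂-z₁)²]
  = √[(-7)² + (-13)² + (-4)²]
  = √[49 + 169 + 16]
  = √234
  ≈ 15.3

15.3


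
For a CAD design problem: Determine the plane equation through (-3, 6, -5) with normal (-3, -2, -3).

The plane through P with normal n = (a, b, c) satisfies n·(r - P) = 0,
i.e. ax + by + cz = a·x₀ + b·y₀ + c·z₀.
d = (-3)·(-3) + (-2)·6 + (-3)·(-5)
  = 9 - 12 + 15
  = 12
Equation: -3x - 2y - 3z = 12

-3x - 2y - 3z = 12


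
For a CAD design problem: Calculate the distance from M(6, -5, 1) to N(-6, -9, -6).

d = √[(x₂-x₁)² + (y₂-y₁)² + (z₂-z₁)²]
  = √[(-12)² + (-4)² + (-7)²]
  = √[144 + 16 + 49]
  = √209
  ≈ 14.46

14.46


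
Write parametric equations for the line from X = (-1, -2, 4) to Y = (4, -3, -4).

Direction vector d = Y - X = (4 + 1, -3 + 2, -4 - 4) = (5, -1, -8)
Parametric form r = X + t·d:
x = -1 + 5t, y = -2 - t, z = 4 - 8t

x = -1 + 5t, y = -2 - t, z = 4 - 8t


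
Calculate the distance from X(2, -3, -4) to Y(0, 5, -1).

d = √[(x₂-x₁)² + (y₂-y₁)² + (z₂-z₁)²]
  = √[(-2)² + 8² + 3²]
  = √[4 + 64 + 9]
  = √77
  ≈ 8.775

8.775


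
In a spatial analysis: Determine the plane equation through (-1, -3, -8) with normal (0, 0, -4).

The plane through P with normal n = (a, b, c) satisfies n·(r - P) = 0,
i.e. ax + by + cz = a·x₀ + b·y₀ + c·z₀.
d = 0·(-1) + 0·(-3) + (-4)·(-8)
  = 0 + 0 + 32
  = 32
Equation: -4z = 32

-4z = 32


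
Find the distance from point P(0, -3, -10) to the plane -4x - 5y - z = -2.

distance = |a·x₀ + b·y₀ + c·z₀ - d| / √(a² + b² + c²)
  = |(-4)·0 + (-5)·(-3) + (-1)·(-10) - (-2)| / √((-4)² + (-5)² + (-1)²)
  = |0 + 15 + 10 + 2| / √(16 + 25 + 1)
  = |27| / √42
  = 27 / 6.481
  ≈ 4.166

4.166


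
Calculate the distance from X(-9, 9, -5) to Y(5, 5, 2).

d = √[(x₂-x₁)² + (y₂-y₁)² + (z₂-z₁)²]
  = √[14² + (-4)² + 7²]
  = √[196 + 16 + 49]
  = √261
  ≈ 16.16

16.16


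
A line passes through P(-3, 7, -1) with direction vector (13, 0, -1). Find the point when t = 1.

P(t) = P + t·d
  = (-3 + 13·1, 7 + 0·1, -1 + (-1)·1)
  = (-3 + 13, 7 + 0, -1 - 1)
  = (10, 7, -2)

(10, 7, -2)


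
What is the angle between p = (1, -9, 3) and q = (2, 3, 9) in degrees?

p·q = 1·2 + (-9)·3 + 3·9 = 2 - 27 + 27 = 2
|p| = √(1² + (-9)² + 3²) = √91 ≈ 9.539
|q| = √(2² + 3² + 9²) = √94 ≈ 9.695
cos θ = (p·q)/(|p||q|) = 2/(9.539·9.695) ≈ 0.02162
θ = arccos(0.02162) ≈ 88.76°

88.76°


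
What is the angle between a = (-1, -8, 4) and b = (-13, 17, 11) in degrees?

a·b = (-1)·(-13) + (-8)·17 + 4·11 = 13 - 136 + 44 = -79
|a| = √((-1)² + (-8)² + 4²) = √81 ≈ 9
|b| = √((-13)² + 17² + 11²) = √579 ≈ 24.06
cos θ = (a·b)/(|a||b|) = -79/(9·24.06) ≈ -0.3648
θ = arccos(-0.3648) ≈ 111.4°

111.4°


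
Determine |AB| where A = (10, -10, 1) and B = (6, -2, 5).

d = √[(x₂-x₁)² + (y₂-y₁)² + (z₂-z₁)²]
  = √[(-4)² + 8² + 4²]
  = √[16 + 64 + 16]
  = √96
  ≈ 9.798

9.798


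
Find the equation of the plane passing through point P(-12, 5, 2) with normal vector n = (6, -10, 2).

The plane through P with normal n = (a, b, c) satisfies n·(r - P) = 0,
i.e. ax + by + cz = a·x₀ + b·y₀ + c·z₀.
d = 6·(-12) + (-10)·5 + 2·2
  = -72 - 50 + 4
  = -118
Equation: 6x - 10y + 2z = -118

6x - 10y + 2z = -118


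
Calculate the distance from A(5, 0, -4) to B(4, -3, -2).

d = √[(x₂-x₁)² + (y₂-y₁)² + (z₂-z₁)²]
  = √[(-1)² + (-3)² + 2²]
  = √[1 + 9 + 4]
  = √14
  ≈ 3.742

3.742


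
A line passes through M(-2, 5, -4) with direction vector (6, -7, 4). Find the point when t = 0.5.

P(t) = M + t·d
  = (-2 + 6·0.5, 5 + (-7)·0.5, -4 + 4·0.5)
  = (-2 + 3, 5 - 3.5, -4 + 2)
  = (1, 1.5, -2)

(1, 1.5, -2)


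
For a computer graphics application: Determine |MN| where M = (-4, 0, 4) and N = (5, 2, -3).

d = √[(x₂-x₁)² + (y₂-y₁)² + (z₂-z₁)²]
  = √[9² + 2² + (-7)²]
  = √[81 + 4 + 49]
  = √134
  ≈ 11.58

11.58


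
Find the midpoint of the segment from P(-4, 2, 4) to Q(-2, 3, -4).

M = ((x₁+x₂)/2, (y₁+y₂)/2, (z₁+z₂)/2)
  = ((-4 - 2)/2, (2 + 3)/2, (4 - 4)/2)
  = (-6/2, 5/2, 0/2)
  = (-3, 2.5, 0)

(-3, 2.5, 0)


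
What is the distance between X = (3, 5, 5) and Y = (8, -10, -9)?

d = √[(x₂-x₁)² + (y₂-y₁)² + (z₂-z₁)²]
  = √[5² + (-15)² + (-14)²]
  = √[25 + 225 + 196]
  = √446
  ≈ 21.12

21.12


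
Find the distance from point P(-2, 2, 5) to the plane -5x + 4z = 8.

distance = |a·x₀ + b·y₀ + c·z₀ - d| / √(a² + b² + c²)
  = |(-5)·(-2) + 0·2 + 4·5 - 8| / √((-5)² + 0² + 4²)
  = |10 + 0 + 20 - 8| / √(25 + 0 + 16)
  = |22| / √41
  = 22 / 6.403
  ≈ 3.436

3.436


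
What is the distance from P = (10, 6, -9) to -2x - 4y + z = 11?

distance = |a·x₀ + b·y₀ + c·z₀ - d| / √(a² + b² + c²)
  = |(-2)·10 + (-4)·6 + 1·(-9) - 11| / √((-2)² + (-4)² + 1²)
  = |-20 - 24 - 9 - 11| / √(4 + 16 + 1)
  = |-64| / √21
  = 64 / 4.583
  ≈ 13.97

13.97


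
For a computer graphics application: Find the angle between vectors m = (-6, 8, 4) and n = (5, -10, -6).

m·n = (-6)·5 + 8·(-10) + 4·(-6) = -30 - 80 - 24 = -134
|m| = √((-6)² + 8² + 4²) = √116 ≈ 10.77
|n| = √(5² + (-10)² + (-6)²) = √161 ≈ 12.69
cos θ = (m·n)/(|m||n|) = -134/(10.77·12.69) ≈ -0.9805
θ = arccos(-0.9805) ≈ 168.7°

168.7°


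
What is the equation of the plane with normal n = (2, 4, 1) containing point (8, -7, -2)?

The plane through P with normal n = (a, b, c) satisfies n·(r - P) = 0,
i.e. ax + by + cz = a·x₀ + b·y₀ + c·z₀.
d = 2·8 + 4·(-7) + 1·(-2)
  = 16 - 28 - 2
  = -14
Equation: 2x + 4y + z = -14

2x + 4y + z = -14


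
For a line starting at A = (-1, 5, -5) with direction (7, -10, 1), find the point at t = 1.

P(t) = A + t·d
  = (-1 + 7·1, 5 + (-10)·1, -5 + 1·1)
  = (-1 + 7, 5 - 10, -5 + 1)
  = (6, -5, -4)

(6, -5, -4)


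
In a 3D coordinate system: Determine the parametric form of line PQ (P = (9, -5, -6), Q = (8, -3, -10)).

Direction vector d = Q - P = (8 - 9, -3 + 5, -10 + 6) = (-1, 2, -4)
Parametric form r = P + t·d:
x = 9 - t, y = -5 + 2t, z = -6 - 4t

x = 9 - t, y = -5 + 2t, z = -6 - 4t


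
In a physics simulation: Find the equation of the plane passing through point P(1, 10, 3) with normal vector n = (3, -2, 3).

The plane through P with normal n = (a, b, c) satisfies n·(r - P) = 0,
i.e. ax + by + cz = a·x₀ + b·y₀ + c·z₀.
d = 3·1 + (-2)·10 + 3·3
  = 3 - 20 + 9
  = -8
Equation: 3x - 2y + 3z = -8

3x - 2y + 3z = -8


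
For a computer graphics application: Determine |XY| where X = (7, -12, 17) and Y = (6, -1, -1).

d = √[(x₂-x₁)² + (y₂-y₁)² + (z₂-z₁)²]
  = √[(-1)² + 11² + (-18)²]
  = √[1 + 121 + 324]
  = √446
  ≈ 21.12

21.12


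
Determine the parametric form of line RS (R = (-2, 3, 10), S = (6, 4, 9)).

Direction vector d = S - R = (6 + 2, 4 - 3, 9 - 10) = (8, 1, -1)
Parametric form r = R + t·d:
x = -2 + 8t, y = 3 + t, z = 10 - t

x = -2 + 8t, y = 3 + t, z = 10 - t


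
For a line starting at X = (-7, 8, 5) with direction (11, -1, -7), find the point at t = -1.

P(t) = X + t·d
  = (-7 + 11·(-1), 8 + (-1)·(-1), 5 + (-7)·(-1))
  = (-7 - 11, 8 + 1, 5 + 7)
  = (-18, 9, 12)

(-18, 9, 12)


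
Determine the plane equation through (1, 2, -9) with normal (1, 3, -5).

The plane through P with normal n = (a, b, c) satisfies n·(r - P) = 0,
i.e. ax + by + cz = a·x₀ + b·y₀ + c·z₀.
d = 1·1 + 3·2 + (-5)·(-9)
  = 1 + 6 + 45
  = 52
Equation: x + 3y - 5z = 52

x + 3y - 5z = 52


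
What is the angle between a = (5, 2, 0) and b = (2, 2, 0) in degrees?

a·b = 5·2 + 2·2 + 0·0 = 10 + 4 + 0 = 14
|a| = √(5² + 2² + 0²) = √29 ≈ 5.385
|b| = √(2² + 2² + 0²) = √8 ≈ 2.828
cos θ = (a·b)/(|a||b|) = 14/(5.385·2.828) ≈ 0.9191
θ = arccos(0.9191) ≈ 23.2°

23.2°


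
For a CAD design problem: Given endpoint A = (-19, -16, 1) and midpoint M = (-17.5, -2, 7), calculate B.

B = 2M - A
  = (2·(-17.5) - (-19), 2·(-2) - (-16), 2·7 - 1)
  = (-35 + 19, -4 + 16, 14 - 1)
  = (-16, 12, 13)

(-16, 12, 13)


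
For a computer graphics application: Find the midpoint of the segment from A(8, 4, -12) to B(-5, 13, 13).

M = ((x₁+x₂)/2, (y₁+y₂)/2, (z₁+z₂)/2)
  = ((8 - 5)/2, (4 + 13)/2, (-12 + 13)/2)
  = (3/2, 17/2, 1/2)
  = (1.5, 8.5, 0.5)

(1.5, 8.5, 0.5)


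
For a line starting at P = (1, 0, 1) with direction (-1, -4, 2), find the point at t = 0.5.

P(t) = P + t·d
  = (1 + (-1)·0.5, 0 + (-4)·0.5, 1 + 2·0.5)
  = (1 - 0.5, 0 - 2, 1 + 1)
  = (0.5, -2, 2)

(0.5, -2, 2)


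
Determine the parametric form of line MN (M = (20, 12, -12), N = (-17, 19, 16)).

Direction vector d = N - M = (-17 - 20, 19 - 12, 16 + 12) = (-37, 7, 28)
Parametric form r = M + t·d:
x = 20 - 37t, y = 12 + 7t, z = -12 + 28t

x = 20 - 37t, y = 12 + 7t, z = -12 + 28t


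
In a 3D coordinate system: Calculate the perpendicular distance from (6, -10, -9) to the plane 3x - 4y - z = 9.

distance = |a·x₀ + b·y₀ + c·z₀ - d| / √(a² + b² + c²)
  = |3·6 + (-4)·(-10) + (-1)·(-9) - 9| / √(3² + (-4)² + (-1)²)
  = |18 + 40 + 9 - 9| / √(9 + 16 + 1)
  = |58| / √26
  = 58 / 5.099
  ≈ 11.37

11.37


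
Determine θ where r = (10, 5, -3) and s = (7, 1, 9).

r·s = 10·7 + 5·1 + (-3)·9 = 70 + 5 - 27 = 48
|r| = √(10² + 5² + (-3)²) = √134 ≈ 11.58
|s| = √(7² + 1² + 9²) = √131 ≈ 11.45
cos θ = (r·s)/(|r||s|) = 48/(11.58·11.45) ≈ 0.3623
θ = arccos(0.3623) ≈ 68.76°

68.76°


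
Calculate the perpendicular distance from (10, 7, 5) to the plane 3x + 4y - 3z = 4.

distance = |a·x₀ + b·y₀ + c·z₀ - d| / √(a² + b² + c²)
  = |3·10 + 4·7 + (-3)·5 - 4| / √(3² + 4² + (-3)²)
  = |30 + 28 - 15 - 4| / √(9 + 16 + 9)
  = |39| / √34
  = 39 / 5.831
  ≈ 6.688

6.688


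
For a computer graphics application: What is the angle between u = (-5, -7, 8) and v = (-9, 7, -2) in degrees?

u·v = (-5)·(-9) + (-7)·7 + 8·(-2) = 45 - 49 - 16 = -20
|u| = √((-5)² + (-7)² + 8²) = √138 ≈ 11.75
|v| = √((-9)² + 7² + (-2)²) = √134 ≈ 11.58
cos θ = (u·v)/(|u||v|) = -20/(11.75·11.58) ≈ -0.1471
θ = arccos(-0.1471) ≈ 98.46°

98.46°


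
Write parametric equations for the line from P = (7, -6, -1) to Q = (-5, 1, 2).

Direction vector d = Q - P = (-5 - 7, 1 + 6, 2 + 1) = (-12, 7, 3)
Parametric form r = P + t·d:
x = 7 - 12t, y = -6 + 7t, z = -1 + 3t

x = 7 - 12t, y = -6 + 7t, z = -1 + 3t


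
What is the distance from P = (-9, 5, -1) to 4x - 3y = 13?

distance = |a·x₀ + b·y₀ + c·z₀ - d| / √(a² + b² + c²)
  = |4·(-9) + (-3)·5 + 0·(-1) - 13| / √(4² + (-3)² + 0²)
  = |-36 - 15 + 0 - 13| / √(16 + 9 + 0)
  = |-64| / √25
  = 64 / 5
  ≈ 12.8

12.8


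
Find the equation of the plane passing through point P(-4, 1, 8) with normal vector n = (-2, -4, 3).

The plane through P with normal n = (a, b, c) satisfies n·(r - P) = 0,
i.e. ax + by + cz = a·x₀ + b·y₀ + c·z₀.
d = (-2)·(-4) + (-4)·1 + 3·8
  = 8 - 4 + 24
  = 28
Equation: -2x - 4y + 3z = 28

-2x - 4y + 3z = 28


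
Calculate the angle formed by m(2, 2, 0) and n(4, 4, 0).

m·n = 2·4 + 2·4 + 0·0 = 8 + 8 + 0 = 16
|m| = √(2² + 2² + 0²) = √8 ≈ 2.828
|n| = √(4² + 4² + 0²) = √32 ≈ 5.657
cos θ = (m·n)/(|m||n|) = 16/(2.828·5.657) ≈ 1
θ = arccos(1) ≈ 0°

0°


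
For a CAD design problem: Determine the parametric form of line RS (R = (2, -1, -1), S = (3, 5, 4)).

Direction vector d = S - R = (3 - 2, 5 + 1, 4 + 1) = (1, 6, 5)
Parametric form r = R + t·d:
x = 2 + t, y = -1 + 6t, z = -1 + 5t

x = 2 + t, y = -1 + 6t, z = -1 + 5t


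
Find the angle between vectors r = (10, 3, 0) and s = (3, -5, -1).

r·s = 10·3 + 3·(-5) + 0·(-1) = 30 - 15 + 0 = 15
|r| = √(10² + 3² + 0²) = √109 ≈ 10.44
|s| = √(3² + (-5)² + (-1)²) = √35 ≈ 5.916
cos θ = (r·s)/(|r||s|) = 15/(10.44·5.916) ≈ 0.2429
θ = arccos(0.2429) ≈ 75.94°

75.94°


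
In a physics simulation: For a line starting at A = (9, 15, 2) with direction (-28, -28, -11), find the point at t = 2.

P(t) = A + t·d
  = (9 + (-28)·2, 15 + (-28)·2, 2 + (-11)·2)
  = (9 - 56, 15 - 56, 2 - 22)
  = (-47, -41, -20)

(-47, -41, -20)


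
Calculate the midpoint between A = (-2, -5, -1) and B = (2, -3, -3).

M = ((x₁+x₂)/2, (y₁+y₂)/2, (z₁+z₂)/2)
  = ((-2 + 2)/2, (-5 - 3)/2, (-1 - 3)/2)
  = (0/2, -8/2, -4/2)
  = (0, -4, -2)

(0, -4, -2)


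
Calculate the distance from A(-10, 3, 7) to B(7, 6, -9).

d = √[(x₂-x₁)² + (y₂-y₁)² + (z₂-z₁)²]
  = √[17² + 3² + (-16)²]
  = √[289 + 9 + 256]
  = √554
  ≈ 23.54

23.54


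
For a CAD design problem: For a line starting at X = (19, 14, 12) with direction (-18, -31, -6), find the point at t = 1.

P(t) = X + t·d
  = (19 + (-18)·1, 14 + (-31)·1, 12 + (-6)·1)
  = (19 - 18, 14 - 31, 12 - 6)
  = (1, -17, 6)

(1, -17, 6)


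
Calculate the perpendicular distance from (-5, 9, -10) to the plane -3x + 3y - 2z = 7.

distance = |a·x₀ + b·y₀ + c·z₀ - d| / √(a² + b² + c²)
  = |(-3)·(-5) + 3·9 + (-2)·(-10) - 7| / √((-3)² + 3² + (-2)²)
  = |15 + 27 + 20 - 7| / √(9 + 9 + 4)
  = |55| / √22
  = 55 / 4.69
  ≈ 11.73

11.73


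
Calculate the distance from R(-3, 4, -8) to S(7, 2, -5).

d = √[(x₂-x₁)² + (y₂-y₁)² + (z₂-z₁)²]
  = √[10² + (-2)² + 3²]
  = √[100 + 4 + 9]
  = √113
  ≈ 10.63

10.63


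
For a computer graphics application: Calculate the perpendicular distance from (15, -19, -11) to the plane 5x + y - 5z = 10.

distance = |a·x₀ + b·y₀ + c·z₀ - d| / √(a² + b² + c²)
  = |5·15 + 1·(-19) + (-5)·(-11) - 10| / √(5² + 1² + (-5)²)
  = |75 - 19 + 55 - 10| / √(25 + 1 + 25)
  = |101| / √51
  = 101 / 7.141
  ≈ 14.14

14.14


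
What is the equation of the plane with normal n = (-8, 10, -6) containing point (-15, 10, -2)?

The plane through P with normal n = (a, b, c) satisfies n·(r - P) = 0,
i.e. ax + by + cz = a·x₀ + b·y₀ + c·z₀.
d = (-8)·(-15) + 10·10 + (-6)·(-2)
  = 120 + 100 + 12
  = 232
Equation: -8x + 10y - 6z = 232

-8x + 10y - 6z = 232


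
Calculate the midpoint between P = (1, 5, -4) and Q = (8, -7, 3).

M = ((x₁+x₂)/2, (y₁+y₂)/2, (z₁+z₂)/2)
  = ((1 + 8)/2, (5 - 7)/2, (-4 + 3)/2)
  = (9/2, -2/2, -1/2)
  = (4.5, -1, -0.5)

(4.5, -1, -0.5)


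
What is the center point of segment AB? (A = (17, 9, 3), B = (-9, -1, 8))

M = ((x₁+x₂)/2, (y₁+y₂)/2, (z₁+z₂)/2)
  = ((17 - 9)/2, (9 - 1)/2, (3 + 8)/2)
  = (8/2, 8/2, 11/2)
  = (4, 4, 5.5)

(4, 4, 5.5)


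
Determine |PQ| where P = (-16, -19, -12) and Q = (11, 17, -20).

d = √[(x₂-x₁)² + (y₂-y₁)² + (z₂-z₁)²]
  = √[27² + 36² + (-8)²]
  = √[729 + 1296 + 64]
  = √2089
  ≈ 45.71

45.71


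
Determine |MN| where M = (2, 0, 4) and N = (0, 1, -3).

d = √[(x₂-x₁)² + (y₂-y₁)² + (z₂-z₁)²]
  = √[(-2)² + 1² + (-7)²]
  = √[4 + 1 + 49]
  = √54
  ≈ 7.348

7.348


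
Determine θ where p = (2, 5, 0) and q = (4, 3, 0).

p·q = 2·4 + 5·3 + 0·0 = 8 + 15 + 0 = 23
|p| = √(2² + 5² + 0²) = √29 ≈ 5.385
|q| = √(4² + 3² + 0²) = √25 ≈ 5
cos θ = (p·q)/(|p||q|) = 23/(5.385·5) ≈ 0.8542
θ = arccos(0.8542) ≈ 31.33°

31.33°


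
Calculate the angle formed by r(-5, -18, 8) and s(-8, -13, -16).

r·s = (-5)·(-8) + (-18)·(-13) + 8·(-16) = 40 + 234 - 128 = 146
|r| = √((-5)² + (-18)² + 8²) = √413 ≈ 20.32
|s| = √((-8)² + (-13)² + (-16)²) = √489 ≈ 22.11
cos θ = (r·s)/(|r||s|) = 146/(20.32·22.11) ≈ 0.3249
θ = arccos(0.3249) ≈ 71.04°

71.04°


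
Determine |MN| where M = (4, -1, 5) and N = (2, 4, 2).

d = √[(x₂-x₁)² + (y₂-y₁)² + (z₂-z₁)²]
  = √[(-2)² + 5² + (-3)²]
  = √[4 + 25 + 9]
  = √38
  ≈ 6.164

6.164


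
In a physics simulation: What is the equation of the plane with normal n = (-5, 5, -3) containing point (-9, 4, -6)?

The plane through P with normal n = (a, b, c) satisfies n·(r - P) = 0,
i.e. ax + by + cz = a·x₀ + b·y₀ + c·z₀.
d = (-5)·(-9) + 5·4 + (-3)·(-6)
  = 45 + 20 + 18
  = 83
Equation: -5x + 5y - 3z = 83

-5x + 5y - 3z = 83


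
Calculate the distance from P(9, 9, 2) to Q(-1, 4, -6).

d = √[(x₂-x₁)² + (y₂-y₁)² + (z₂-z₁)²]
  = √[(-10)² + (-5)² + (-8)²]
  = √[100 + 25 + 64]
  = √189
  ≈ 13.75

13.75


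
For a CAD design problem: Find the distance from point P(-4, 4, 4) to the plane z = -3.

distance = |a·x₀ + b·y₀ + c·z₀ - d| / √(a² + b² + c²)
  = |0·(-4) + 0·4 + 1·4 - (-3)| / √(0² + 0² + 1²)
  = |0 + 0 + 4 + 3| / √(0 + 0 + 1)
  = |7| / √1
  = 7 / 1
  ≈ 7

7


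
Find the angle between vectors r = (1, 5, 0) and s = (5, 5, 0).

r·s = 1·5 + 5·5 + 0·0 = 5 + 25 + 0 = 30
|r| = √(1² + 5² + 0²) = √26 ≈ 5.099
|s| = √(5² + 5² + 0²) = √50 ≈ 7.071
cos θ = (r·s)/(|r||s|) = 30/(5.099·7.071) ≈ 0.8321
θ = arccos(0.8321) ≈ 33.69°

33.69°


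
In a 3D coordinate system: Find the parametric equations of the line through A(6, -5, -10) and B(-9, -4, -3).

Direction vector d = B - A = (-9 - 6, -4 + 5, -3 + 10) = (-15, 1, 7)
Parametric form r = A + t·d:
x = 6 - 15t, y = -5 + t, z = -10 + 7t

x = 6 - 15t, y = -5 + t, z = -10 + 7t


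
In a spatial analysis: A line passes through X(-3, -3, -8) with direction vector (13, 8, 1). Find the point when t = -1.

P(t) = X + t·d
  = (-3 + 13·(-1), -3 + 8·(-1), -8 + 1·(-1))
  = (-3 - 13, -3 - 8, -8 - 1)
  = (-16, -11, -9)

(-16, -11, -9)


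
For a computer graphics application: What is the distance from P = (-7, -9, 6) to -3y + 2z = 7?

distance = |a·x₀ + b·y₀ + c·z₀ - d| / √(a² + b² + c²)
  = |0·(-7) + (-3)·(-9) + 2·6 - 7| / √(0² + (-3)² + 2²)
  = |0 + 27 + 12 - 7| / √(0 + 9 + 4)
  = |32| / √13
  = 32 / 3.606
  ≈ 8.875

8.875


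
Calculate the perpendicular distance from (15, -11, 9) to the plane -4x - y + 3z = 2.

distance = |a·x₀ + b·y₀ + c·z₀ - d| / √(a² + b² + c²)
  = |(-4)·15 + (-1)·(-11) + 3·9 - 2| / √((-4)² + (-1)² + 3²)
  = |-60 + 11 + 27 - 2| / √(16 + 1 + 9)
  = |-24| / √26
  = 24 / 5.099
  ≈ 4.707

4.707


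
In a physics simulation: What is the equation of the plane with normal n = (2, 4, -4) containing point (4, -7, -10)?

The plane through P with normal n = (a, b, c) satisfies n·(r - P) = 0,
i.e. ax + by + cz = a·x₀ + b·y₀ + c·z₀.
d = 2·4 + 4·(-7) + (-4)·(-10)
  = 8 - 28 + 40
  = 20
Equation: 2x + 4y - 4z = 20

2x + 4y - 4z = 20


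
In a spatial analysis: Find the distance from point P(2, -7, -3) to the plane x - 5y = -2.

distance = |a·x₀ + b·y₀ + c·z₀ - d| / √(a² + b² + c²)
  = |1·2 + (-5)·(-7) + 0·(-3) - (-2)| / √(1² + (-5)² + 0²)
  = |2 + 35 + 0 + 2| / √(1 + 25 + 0)
  = |39| / √26
  = 39 / 5.099
  ≈ 7.649

7.649


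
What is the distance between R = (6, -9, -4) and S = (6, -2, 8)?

d = √[(x₂-x₁)² + (y₂-y₁)² + (z₂-z₁)²]
  = √[0² + 7² + 12²]
  = √[0 + 49 + 144]
  = √193
  ≈ 13.89

13.89


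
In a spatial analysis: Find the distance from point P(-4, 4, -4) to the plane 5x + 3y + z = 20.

distance = |a·x₀ + b·y₀ + c·z₀ - d| / √(a² + b² + c²)
  = |5·(-4) + 3·4 + 1·(-4) - 20| / √(5² + 3² + 1²)
  = |-20 + 12 - 4 - 20| / √(25 + 9 + 1)
  = |-32| / √35
  = 32 / 5.916
  ≈ 5.409

5.409


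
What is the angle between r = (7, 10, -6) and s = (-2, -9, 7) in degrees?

r·s = 7·(-2) + 10·(-9) + (-6)·7 = -14 - 90 - 42 = -146
|r| = √(7² + 10² + (-6)²) = √185 ≈ 13.6
|s| = √((-2)² + (-9)² + 7²) = √134 ≈ 11.58
cos θ = (r·s)/(|r||s|) = -146/(13.6·11.58) ≈ -0.9273
θ = arccos(-0.9273) ≈ 158°

158°


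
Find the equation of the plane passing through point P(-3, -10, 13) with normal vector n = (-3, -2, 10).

The plane through P with normal n = (a, b, c) satisfies n·(r - P) = 0,
i.e. ax + by + cz = a·x₀ + b·y₀ + c·z₀.
d = (-3)·(-3) + (-2)·(-10) + 10·13
  = 9 + 20 + 130
  = 159
Equation: -3x - 2y + 10z = 159

-3x - 2y + 10z = 159


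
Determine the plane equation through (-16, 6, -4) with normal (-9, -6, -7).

The plane through P with normal n = (a, b, c) satisfies n·(r - P) = 0,
i.e. ax + by + cz = a·x₀ + b·y₀ + c·z₀.
d = (-9)·(-16) + (-6)·6 + (-7)·(-4)
  = 144 - 36 + 28
  = 136
Equation: -9x - 6y - 7z = 136

-9x - 6y - 7z = 136


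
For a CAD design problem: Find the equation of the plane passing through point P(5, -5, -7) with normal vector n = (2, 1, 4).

The plane through P with normal n = (a, b, c) satisfies n·(r - P) = 0,
i.e. ax + by + cz = a·x₀ + b·y₀ + c·z₀.
d = 2·5 + 1·(-5) + 4·(-7)
  = 10 - 5 - 28
  = -23
Equation: 2x + y + 4z = -23

2x + y + 4z = -23


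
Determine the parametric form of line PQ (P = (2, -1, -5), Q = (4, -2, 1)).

Direction vector d = Q - P = (4 - 2, -2 + 1, 1 + 5) = (2, -1, 6)
Parametric form r = P + t·d:
x = 2 + 2t, y = -1 - t, z = -5 + 6t

x = 2 + 2t, y = -1 - t, z = -5 + 6t


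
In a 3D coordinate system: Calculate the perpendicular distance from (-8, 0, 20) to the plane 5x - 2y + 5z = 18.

distance = |a·x₀ + b·y₀ + c·z₀ - d| / √(a² + b² + c²)
  = |5·(-8) + (-2)·0 + 5·20 - 18| / √(5² + (-2)² + 5²)
  = |-40 + 0 + 100 - 18| / √(25 + 4 + 25)
  = |42| / √54
  = 42 / 7.348
  ≈ 5.715

5.715


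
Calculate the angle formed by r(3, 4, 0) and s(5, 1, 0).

r·s = 3·5 + 4·1 + 0·0 = 15 + 4 + 0 = 19
|r| = √(3² + 4² + 0²) = √25 ≈ 5
|s| = √(5² + 1² + 0²) = √26 ≈ 5.099
cos θ = (r·s)/(|r||s|) = 19/(5·5.099) ≈ 0.7452
θ = arccos(0.7452) ≈ 41.82°

41.82°


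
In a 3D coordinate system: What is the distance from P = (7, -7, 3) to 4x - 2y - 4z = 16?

distance = |a·x₀ + b·y₀ + c·z₀ - d| / √(a² + b² + c²)
  = |4·7 + (-2)·(-7) + (-4)·3 - 16| / √(4² + (-2)² + (-4)²)
  = |28 + 14 - 12 - 16| / √(16 + 4 + 16)
  = |14| / √36
  = 14 / 6
  ≈ 2.333

2.333


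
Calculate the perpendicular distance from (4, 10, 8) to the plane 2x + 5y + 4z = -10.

distance = |a·x₀ + b·y₀ + c·z₀ - d| / √(a² + b² + c²)
  = |2·4 + 5·10 + 4·8 - (-10)| / √(2² + 5² + 4²)
  = |8 + 50 + 32 + 10| / √(4 + 25 + 16)
  = |100| / √45
  = 100 / 6.708
  ≈ 14.91

14.91


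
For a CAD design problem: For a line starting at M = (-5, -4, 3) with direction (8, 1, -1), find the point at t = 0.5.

P(t) = M + t·d
  = (-5 + 8·0.5, -4 + 1·0.5, 3 + (-1)·0.5)
  = (-5 + 4, -4 + 0.5, 3 - 0.5)
  = (-1, -3.5, 2.5)

(-1, -3.5, 2.5)


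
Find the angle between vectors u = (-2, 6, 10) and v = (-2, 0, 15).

u·v = (-2)·(-2) + 6·0 + 10·15 = 4 + 0 + 150 = 154
|u| = √((-2)² + 6² + 10²) = √140 ≈ 11.83
|v| = √((-2)² + 0² + 15²) = √229 ≈ 15.13
cos θ = (u·v)/(|u||v|) = 154/(11.83·15.13) ≈ 0.8601
θ = arccos(0.8601) ≈ 30.67°

30.67°


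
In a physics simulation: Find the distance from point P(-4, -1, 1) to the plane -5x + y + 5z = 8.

distance = |a·x₀ + b·y₀ + c·z₀ - d| / √(a² + b² + c²)
  = |(-5)·(-4) + 1·(-1) + 5·1 - 8| / √((-5)² + 1² + 5²)
  = |20 - 1 + 5 - 8| / √(25 + 1 + 25)
  = |16| / √51
  = 16 / 7.141
  ≈ 2.24

2.24


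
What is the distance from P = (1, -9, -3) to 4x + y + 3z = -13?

distance = |a·x₀ + b·y₀ + c·z₀ - d| / √(a² + b² + c²)
  = |4·1 + 1·(-9) + 3·(-3) - (-13)| / √(4² + 1² + 3²)
  = |4 - 9 - 9 + 13| / √(16 + 1 + 9)
  = |-1| / √26
  = 1 / 5.099
  ≈ 0.1961

0.1961


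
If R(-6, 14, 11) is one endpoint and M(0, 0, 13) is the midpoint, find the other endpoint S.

S = 2M - R
  = (2·0 - (-6), 2·0 - 14, 2·13 - 11)
  = (0 + 6, 0 - 14, 26 - 11)
  = (6, -14, 15)

(6, -14, 15)


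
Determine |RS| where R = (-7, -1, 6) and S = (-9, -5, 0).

d = √[(x₂-x₁)² + (y₂-y₁)² + (z₂-z₁)²]
  = √[(-2)² + (-4)² + (-6)²]
  = √[4 + 16 + 36]
  = √56
  ≈ 7.483

7.483


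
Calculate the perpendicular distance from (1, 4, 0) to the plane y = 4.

distance = |a·x₀ + b·y₀ + c·z₀ - d| / √(a² + b² + c²)
  = |0·1 + 1·4 + 0·0 - 4| / √(0² + 1² + 0²)
  = |0 + 4 + 0 - 4| / √(0 + 1 + 0)
  = |0| / √1
  = 0 / 1
  ≈ 0

0


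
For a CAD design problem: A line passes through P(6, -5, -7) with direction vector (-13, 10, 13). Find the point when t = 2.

P(t) = P + t·d
  = (6 + (-13)·2, -5 + 10·2, -7 + 13·2)
  = (6 - 26, -5 + 20, -7 + 26)
  = (-20, 15, 19)

(-20, 15, 19)


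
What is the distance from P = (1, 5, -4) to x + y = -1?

distance = |a·x₀ + b·y₀ + c·z₀ - d| / √(a² + b² + c²)
  = |1·1 + 1·5 + 0·(-4) - (-1)| / √(1² + 1² + 0²)
  = |1 + 5 + 0 + 1| / √(1 + 1 + 0)
  = |7| / √2
  = 7 / 1.414
  ≈ 4.95

4.95


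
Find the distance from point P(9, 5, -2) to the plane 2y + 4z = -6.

distance = |a·x₀ + b·y₀ + c·z₀ - d| / √(a² + b² + c²)
  = |0·9 + 2·5 + 4·(-2) - (-6)| / √(0² + 2² + 4²)
  = |0 + 10 - 8 + 6| / √(0 + 4 + 16)
  = |8| / √20
  = 8 / 4.472
  ≈ 1.789

1.789


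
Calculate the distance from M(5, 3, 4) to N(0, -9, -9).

d = √[(x₂-x₁)² + (y₂-y₁)² + (z₂-z₁)²]
  = √[(-5)² + (-12)² + (-13)²]
  = √[25 + 144 + 169]
  = √338
  ≈ 18.38

18.38


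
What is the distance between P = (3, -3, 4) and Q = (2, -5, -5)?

d = √[(x₂-x₁)² + (y₂-y₁)² + (z₂-z₁)²]
  = √[(-1)² + (-2)² + (-9)²]
  = √[1 + 4 + 81]
  = √86
  ≈ 9.274

9.274


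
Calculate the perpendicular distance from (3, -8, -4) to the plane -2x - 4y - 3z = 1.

distance = |a·x₀ + b·y₀ + c·z₀ - d| / √(a² + b² + c²)
  = |(-2)·3 + (-4)·(-8) + (-3)·(-4) - 1| / √((-2)² + (-4)² + (-3)²)
  = |-6 + 32 + 12 - 1| / √(4 + 16 + 9)
  = |37| / √29
  = 37 / 5.385
  ≈ 6.871

6.871


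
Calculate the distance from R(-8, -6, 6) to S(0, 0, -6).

d = √[(x₂-x₁)² + (y₂-y₁)² + (z₂-z₁)²]
  = √[8² + 6² + (-12)²]
  = √[64 + 36 + 144]
  = √244
  ≈ 15.62

15.62


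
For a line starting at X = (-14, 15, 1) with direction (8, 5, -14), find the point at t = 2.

P(t) = X + t·d
  = (-14 + 8·2, 15 + 5·2, 1 + (-14)·2)
  = (-14 + 16, 15 + 10, 1 - 28)
  = (2, 25, -27)

(2, 25, -27)


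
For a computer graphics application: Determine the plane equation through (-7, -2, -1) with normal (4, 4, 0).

The plane through P with normal n = (a, b, c) satisfies n·(r - P) = 0,
i.e. ax + by + cz = a·x₀ + b·y₀ + c·z₀.
d = 4·(-7) + 4·(-2) + 0·(-1)
  = -28 - 8 + 0
  = -36
Equation: 4x + 4y = -36

4x + 4y = -36


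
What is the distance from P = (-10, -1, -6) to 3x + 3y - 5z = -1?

distance = |a·x₀ + b·y₀ + c·z₀ - d| / √(a² + b² + c²)
  = |3·(-10) + 3·(-1) + (-5)·(-6) - (-1)| / √(3² + 3² + (-5)²)
  = |-30 - 3 + 30 + 1| / √(9 + 9 + 25)
  = |-2| / √43
  = 2 / 6.557
  ≈ 0.305

0.305


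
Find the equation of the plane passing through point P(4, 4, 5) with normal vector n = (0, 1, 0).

The plane through P with normal n = (a, b, c) satisfies n·(r - P) = 0,
i.e. ax + by + cz = a·x₀ + b·y₀ + c·z₀.
d = 0·4 + 1·4 + 0·5
  = 0 + 4 + 0
  = 4
Equation: y = 4

y = 4


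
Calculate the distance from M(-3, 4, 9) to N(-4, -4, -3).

d = √[(x₂-x₁)² + (y₂-y₁)² + (z₂-z₁)²]
  = √[(-1)² + (-8)² + (-12)²]
  = √[1 + 64 + 144]
  = √209
  ≈ 14.46

14.46


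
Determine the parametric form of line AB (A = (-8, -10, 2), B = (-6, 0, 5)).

Direction vector d = B - A = (-6 + 8, 0 + 10, 5 - 2) = (2, 10, 3)
Parametric form r = A + t·d:
x = -8 + 2t, y = -10 + 10t, z = 2 + 3t

x = -8 + 2t, y = -10 + 10t, z = 2 + 3t


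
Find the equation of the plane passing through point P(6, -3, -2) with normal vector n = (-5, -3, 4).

The plane through P with normal n = (a, b, c) satisfies n·(r - P) = 0,
i.e. ax + by + cz = a·x₀ + b·y₀ + c·z₀.
d = (-5)·6 + (-3)·(-3) + 4·(-2)
  = -30 + 9 - 8
  = -29
Equation: -5x - 3y + 4z = -29

-5x - 3y + 4z = -29


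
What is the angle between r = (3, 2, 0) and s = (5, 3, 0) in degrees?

r·s = 3·5 + 2·3 + 0·0 = 15 + 6 + 0 = 21
|r| = √(3² + 2² + 0²) = √13 ≈ 3.606
|s| = √(5² + 3² + 0²) = √34 ≈ 5.831
cos θ = (r·s)/(|r||s|) = 21/(3.606·5.831) ≈ 0.9989
θ = arccos(0.9989) ≈ 2.726°

2.726°


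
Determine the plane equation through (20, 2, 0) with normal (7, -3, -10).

The plane through P with normal n = (a, b, c) satisfies n·(r - P) = 0,
i.e. ax + by + cz = a·x₀ + b·y₀ + c·z₀.
d = 7·20 + (-3)·2 + (-10)·0
  = 140 - 6 + 0
  = 134
Equation: 7x - 3y - 10z = 134

7x - 3y - 10z = 134


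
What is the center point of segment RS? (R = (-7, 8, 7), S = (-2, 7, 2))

M = ((x₁+x₂)/2, (y₁+y₂)/2, (z₁+z₂)/2)
  = ((-7 - 2)/2, (8 + 7)/2, (7 + 2)/2)
  = (-9/2, 15/2, 9/2)
  = (-4.5, 7.5, 4.5)

(-4.5, 7.5, 4.5)


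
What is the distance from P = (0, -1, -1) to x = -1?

distance = |a·x₀ + b·y₀ + c·z₀ - d| / √(a² + b² + c²)
  = |1·0 + 0·(-1) + 0·(-1) - (-1)| / √(1² + 0² + 0²)
  = |0 + 0 + 0 + 1| / √(1 + 0 + 0)
  = |1| / √1
  = 1 / 1
  ≈ 1

1


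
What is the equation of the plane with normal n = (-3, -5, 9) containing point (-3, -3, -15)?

The plane through P with normal n = (a, b, c) satisfies n·(r - P) = 0,
i.e. ax + by + cz = a·x₀ + b·y₀ + c·z₀.
d = (-3)·(-3) + (-5)·(-3) + 9·(-15)
  = 9 + 15 - 135
  = -111
Equation: -3x - 5y + 9z = -111

-3x - 5y + 9z = -111


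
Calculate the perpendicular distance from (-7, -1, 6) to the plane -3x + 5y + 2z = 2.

distance = |a·x₀ + b·y₀ + c·z₀ - d| / √(a² + b² + c²)
  = |(-3)·(-7) + 5·(-1) + 2·6 - 2| / √((-3)² + 5² + 2²)
  = |21 - 5 + 12 - 2| / √(9 + 25 + 4)
  = |26| / √38
  = 26 / 6.164
  ≈ 4.218

4.218


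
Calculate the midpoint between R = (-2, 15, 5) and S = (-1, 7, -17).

M = ((x₁+x₂)/2, (y₁+y₂)/2, (z₁+z₂)/2)
  = ((-2 - 1)/2, (15 + 7)/2, (5 - 17)/2)
  = (-3/2, 22/2, -12/2)
  = (-1.5, 11, -6)

(-1.5, 11, -6)


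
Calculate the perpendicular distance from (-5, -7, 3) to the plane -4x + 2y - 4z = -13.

distance = |a·x₀ + b·y₀ + c·z₀ - d| / √(a² + b² + c²)
  = |(-4)·(-5) + 2·(-7) + (-4)·3 - (-13)| / √((-4)² + 2² + (-4)²)
  = |20 - 14 - 12 + 13| / √(16 + 4 + 16)
  = |7| / √36
  = 7 / 6
  ≈ 1.167

1.167


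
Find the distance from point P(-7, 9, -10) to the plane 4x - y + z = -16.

distance = |a·x₀ + b·y₀ + c·z₀ - d| / √(a² + b² + c²)
  = |4·(-7) + (-1)·9 + 1·(-10) - (-16)| / √(4² + (-1)² + 1²)
  = |-28 - 9 - 10 + 16| / √(16 + 1 + 1)
  = |-31| / √18
  = 31 / 4.243
  ≈ 7.307

7.307


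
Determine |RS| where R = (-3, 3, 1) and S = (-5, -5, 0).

d = √[(x₂-x₁)² + (y₂-y₁)² + (z₂-z₁)²]
  = √[(-2)² + (-8)² + (-1)²]
  = √[4 + 64 + 1]
  = √69
  ≈ 8.307

8.307


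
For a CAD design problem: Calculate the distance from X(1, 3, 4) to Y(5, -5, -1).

d = √[(x₂-x₁)² + (y₂-y₁)² + (z₂-z₁)²]
  = √[4² + (-8)² + (-5)²]
  = √[16 + 64 + 25]
  = √105
  ≈ 10.25

10.25


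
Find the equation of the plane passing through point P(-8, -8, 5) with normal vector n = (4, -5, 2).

The plane through P with normal n = (a, b, c) satisfies n·(r - P) = 0,
i.e. ax + by + cz = a·x₀ + b·y₀ + c·z₀.
d = 4·(-8) + (-5)·(-8) + 2·5
  = -32 + 40 + 10
  = 18
Equation: 4x - 5y + 2z = 18

4x - 5y + 2z = 18


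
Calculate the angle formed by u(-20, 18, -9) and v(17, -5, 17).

u·v = (-20)·17 + 18·(-5) + (-9)·17 = -340 - 90 - 153 = -583
|u| = √((-20)² + 18² + (-9)²) = √805 ≈ 28.37
|v| = √(17² + (-5)² + 17²) = √603 ≈ 24.56
cos θ = (u·v)/(|u||v|) = -583/(28.37·24.56) ≈ -0.8368
θ = arccos(-0.8368) ≈ 146.8°

146.8°


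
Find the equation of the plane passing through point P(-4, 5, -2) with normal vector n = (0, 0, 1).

The plane through P with normal n = (a, b, c) satisfies n·(r - P) = 0,
i.e. ax + by + cz = a·x₀ + b·y₀ + c·z₀.
d = 0·(-4) + 0·5 + 1·(-2)
  = 0 + 0 - 2
  = -2
Equation: z = -2

z = -2


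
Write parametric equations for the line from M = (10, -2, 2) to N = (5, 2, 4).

Direction vector d = N - M = (5 - 10, 2 + 2, 4 - 2) = (-5, 4, 2)
Parametric form r = M + t·d:
x = 10 - 5t, y = -2 + 4t, z = 2 + 2t

x = 10 - 5t, y = -2 + 4t, z = 2 + 2t


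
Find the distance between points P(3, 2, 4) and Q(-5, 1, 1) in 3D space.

d = √[(x₂-x₁)² + (y₂-y₁)² + (z₂-z₁)²]
  = √[(-8)² + (-1)² + (-3)²]
  = √[64 + 1 + 9]
  = √74
  ≈ 8.602

8.602


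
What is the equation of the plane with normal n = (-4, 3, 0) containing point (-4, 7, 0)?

The plane through P with normal n = (a, b, c) satisfies n·(r - P) = 0,
i.e. ax + by + cz = a·x₀ + b·y₀ + c·z₀.
d = (-4)·(-4) + 3·7 + 0·0
  = 16 + 21 + 0
  = 37
Equation: -4x + 3y = 37

-4x + 3y = 37


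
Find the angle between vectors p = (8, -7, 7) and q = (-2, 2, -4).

p·q = 8·(-2) + (-7)·2 + 7·(-4) = -16 - 14 - 28 = -58
|p| = √(8² + (-7)² + 7²) = √162 ≈ 12.73
|q| = √((-2)² + 2² + (-4)²) = √24 ≈ 4.899
cos θ = (p·q)/(|p||q|) = -58/(12.73·4.899) ≈ -0.9302
θ = arccos(-0.9302) ≈ 158.5°

158.5°


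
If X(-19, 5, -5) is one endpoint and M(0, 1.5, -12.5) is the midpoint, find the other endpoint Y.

Y = 2M - X
  = (2·0 - (-19), 2·1.5 - 5, 2·(-12.5) - (-5))
  = (0 + 19, 3 - 5, -25 + 5)
  = (19, -2, -20)

(19, -2, -20)


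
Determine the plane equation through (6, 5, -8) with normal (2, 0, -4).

The plane through P with normal n = (a, b, c) satisfies n·(r - P) = 0,
i.e. ax + by + cz = a·x₀ + b·y₀ + c·z₀.
d = 2·6 + 0·5 + (-4)·(-8)
  = 12 + 0 + 32
  = 44
Equation: 2x - 4z = 44

2x - 4z = 44


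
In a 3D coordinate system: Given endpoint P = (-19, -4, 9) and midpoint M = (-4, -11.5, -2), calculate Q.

Q = 2M - P
  = (2·(-4) - (-19), 2·(-11.5) - (-4), 2·(-2) - 9)
  = (-8 + 19, -23 + 4, -4 - 9)
  = (11, -19, -13)

(11, -19, -13)


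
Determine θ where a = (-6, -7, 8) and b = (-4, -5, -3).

a·b = (-6)·(-4) + (-7)·(-5) + 8·(-3) = 24 + 35 - 24 = 35
|a| = √((-6)² + (-7)² + 8²) = √149 ≈ 12.21
|b| = √((-4)² + (-5)² + (-3)²) = √50 ≈ 7.071
cos θ = (a·b)/(|a||b|) = 35/(12.21·7.071) ≈ 0.4055
θ = arccos(0.4055) ≈ 66.08°

66.08°


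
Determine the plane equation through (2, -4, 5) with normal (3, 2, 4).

The plane through P with normal n = (a, b, c) satisfies n·(r - P) = 0,
i.e. ax + by + cz = a·x₀ + b·y₀ + c·z₀.
d = 3·2 + 2·(-4) + 4·5
  = 6 - 8 + 20
  = 18
Equation: 3x + 2y + 4z = 18

3x + 2y + 4z = 18


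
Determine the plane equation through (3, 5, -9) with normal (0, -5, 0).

The plane through P with normal n = (a, b, c) satisfies n·(r - P) = 0,
i.e. ax + by + cz = a·x₀ + b·y₀ + c·z₀.
d = 0·3 + (-5)·5 + 0·(-9)
  = 0 - 25 + 0
  = -25
Equation: -5y = -25

-5y = -25
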